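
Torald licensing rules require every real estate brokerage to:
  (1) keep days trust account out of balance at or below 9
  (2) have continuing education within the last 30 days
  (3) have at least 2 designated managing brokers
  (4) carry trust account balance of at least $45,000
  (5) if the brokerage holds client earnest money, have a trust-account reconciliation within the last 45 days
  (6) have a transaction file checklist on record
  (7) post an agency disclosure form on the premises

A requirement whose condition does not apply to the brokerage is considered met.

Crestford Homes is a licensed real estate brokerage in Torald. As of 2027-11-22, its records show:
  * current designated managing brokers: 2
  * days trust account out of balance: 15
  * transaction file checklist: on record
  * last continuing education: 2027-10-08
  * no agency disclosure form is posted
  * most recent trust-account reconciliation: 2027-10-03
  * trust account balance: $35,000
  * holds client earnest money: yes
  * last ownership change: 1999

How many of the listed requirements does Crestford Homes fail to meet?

1. days trust account out of balance 15 > 9 → not met
2. continuing education 45 days ago vs limit 30 → not met
3. designated managing brokers 2 ≥ 2 → met
4. trust account balance $35,000 < $45,000 → not met
5. condition 'holds client earnest money' holds; trust-account reconciliation 50 days ago vs limit 45 → not met
6. transaction file checklist present → met
7. agency disclosure form absent → not met
Not met: 5 of 7

5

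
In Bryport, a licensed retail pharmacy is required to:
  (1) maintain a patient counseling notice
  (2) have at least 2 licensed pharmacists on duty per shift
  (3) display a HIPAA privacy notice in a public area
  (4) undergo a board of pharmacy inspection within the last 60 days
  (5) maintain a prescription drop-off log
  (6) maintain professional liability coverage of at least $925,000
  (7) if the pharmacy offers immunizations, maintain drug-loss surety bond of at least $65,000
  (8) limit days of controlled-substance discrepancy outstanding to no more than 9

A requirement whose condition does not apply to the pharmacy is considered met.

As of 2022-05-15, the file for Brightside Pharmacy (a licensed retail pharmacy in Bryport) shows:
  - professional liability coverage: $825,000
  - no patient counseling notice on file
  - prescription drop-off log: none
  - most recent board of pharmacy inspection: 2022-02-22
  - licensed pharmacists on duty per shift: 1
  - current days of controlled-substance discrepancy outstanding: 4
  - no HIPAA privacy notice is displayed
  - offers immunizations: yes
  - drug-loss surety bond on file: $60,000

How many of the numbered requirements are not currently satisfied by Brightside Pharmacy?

7

1. patient counseling notice absent → not met
2. licensed pharmacists on duty per shift 1 < 2 → not met
3. HIPAA privacy notice absent → not met
4. board of pharmacy inspection 82 days ago vs limit 60 → not met
5. prescription drop-off log absent → not met
6. professional liability coverage $825,000 < $925,000 → not met
7. condition 'offers immunizations' holds; drug-loss surety bond $60,000 < $65,000 → not met
8. days of controlled-substance discrepancy outstanding 4 ≤ 9 → met
Not met: 7 of 8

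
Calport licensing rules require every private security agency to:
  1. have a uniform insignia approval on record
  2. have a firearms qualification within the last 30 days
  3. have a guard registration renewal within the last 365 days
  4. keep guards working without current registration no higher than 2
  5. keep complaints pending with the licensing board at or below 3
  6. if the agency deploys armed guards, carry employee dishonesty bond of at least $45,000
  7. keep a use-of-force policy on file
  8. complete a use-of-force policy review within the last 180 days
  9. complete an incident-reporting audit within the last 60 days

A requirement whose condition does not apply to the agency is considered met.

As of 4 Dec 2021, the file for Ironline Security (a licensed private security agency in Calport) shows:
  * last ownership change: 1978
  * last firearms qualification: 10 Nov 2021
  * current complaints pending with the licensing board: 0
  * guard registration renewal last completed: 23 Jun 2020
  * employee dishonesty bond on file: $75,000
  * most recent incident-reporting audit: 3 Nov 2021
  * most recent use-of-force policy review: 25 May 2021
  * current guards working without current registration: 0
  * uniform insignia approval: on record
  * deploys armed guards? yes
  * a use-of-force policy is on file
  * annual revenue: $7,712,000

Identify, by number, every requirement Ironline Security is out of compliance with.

1. uniform insignia approval present → met
2. firearms qualification 24 days ago vs limit 30 → met
3. guard registration renewal 529 days ago vs limit 365 → not met
4. guards working without current registration 0 ≤ 2 → met
5. complaints pending with the licensing board 0 ≤ 3 → met
6. condition 'deploys armed guards' holds; employee dishonesty bond $75,000 ≥ $45,000 → met
7. use-of-force policy present → met
8. use-of-force policy review 193 days ago vs limit 180 → not met
9. incident-reporting audit 31 days ago vs limit 60 → met
Not met: 3, 8

3, 8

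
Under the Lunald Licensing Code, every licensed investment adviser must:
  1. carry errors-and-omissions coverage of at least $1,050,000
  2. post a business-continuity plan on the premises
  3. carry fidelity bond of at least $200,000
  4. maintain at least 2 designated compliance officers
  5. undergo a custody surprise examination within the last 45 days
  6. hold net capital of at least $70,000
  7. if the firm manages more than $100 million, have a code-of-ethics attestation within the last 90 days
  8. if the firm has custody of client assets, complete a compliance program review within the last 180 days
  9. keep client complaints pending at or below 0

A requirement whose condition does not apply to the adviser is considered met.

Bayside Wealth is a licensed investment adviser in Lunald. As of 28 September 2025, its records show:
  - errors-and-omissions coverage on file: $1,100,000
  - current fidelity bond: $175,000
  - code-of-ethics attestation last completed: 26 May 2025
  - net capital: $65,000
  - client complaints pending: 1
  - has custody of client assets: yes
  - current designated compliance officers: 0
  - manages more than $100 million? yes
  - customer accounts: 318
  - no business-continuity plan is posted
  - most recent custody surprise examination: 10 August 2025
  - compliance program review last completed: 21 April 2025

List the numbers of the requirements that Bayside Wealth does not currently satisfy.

1. errors-and-omissions coverage $1,100,000 ≥ $1,050,000 → met
2. business-continuity plan absent → not met
3. fidelity bond $175,000 < $200,000 → not met
4. designated compliance officers 0 < 2 → not met
5. custody surprise examination 49 days ago vs limit 45 → not met
6. net capital $65,000 < $70,000 → not met
7. condition 'manages more than $100 million' holds; code-of-ethics attestation 125 days ago vs limit 90 → not met
8. condition 'has custody of client assets' holds; compliance program review 160 days ago vs limit 180 → met
9. client complaints pending 1 > 0 → not met
Not met: 2, 3, 4, 5, 6, 7, 9

2, 3, 4, 5, 6, 7, 9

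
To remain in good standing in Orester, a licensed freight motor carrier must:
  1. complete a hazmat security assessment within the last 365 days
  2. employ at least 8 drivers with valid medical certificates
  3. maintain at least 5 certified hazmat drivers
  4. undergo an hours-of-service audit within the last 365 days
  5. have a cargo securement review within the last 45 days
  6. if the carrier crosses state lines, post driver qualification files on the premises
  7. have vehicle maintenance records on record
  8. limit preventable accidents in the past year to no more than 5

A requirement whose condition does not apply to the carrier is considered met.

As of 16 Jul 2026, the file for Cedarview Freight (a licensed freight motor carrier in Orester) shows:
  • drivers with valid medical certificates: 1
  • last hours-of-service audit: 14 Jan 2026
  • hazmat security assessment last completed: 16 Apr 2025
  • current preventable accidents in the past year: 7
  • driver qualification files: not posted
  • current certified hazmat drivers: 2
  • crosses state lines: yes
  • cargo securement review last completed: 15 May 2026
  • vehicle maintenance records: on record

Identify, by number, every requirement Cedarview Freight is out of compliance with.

1. hazmat security assessment 456 days ago vs limit 365 → not met
2. drivers with valid medical certificates 1 < 8 → not met
3. certified hazmat drivers 2 < 5 → not met
4. hours-of-service audit 183 days ago vs limit 365 → met
5. cargo securement review 62 days ago vs limit 45 → not met
6. condition 'crosses state lines' holds; driver qualification files absent → not met
7. vehicle maintenance records present → met
8. preventable accidents in the past year 7 > 5 → not met
Not met: 1, 2, 3, 5, 6, 8

1, 2, 3, 5, 6, 8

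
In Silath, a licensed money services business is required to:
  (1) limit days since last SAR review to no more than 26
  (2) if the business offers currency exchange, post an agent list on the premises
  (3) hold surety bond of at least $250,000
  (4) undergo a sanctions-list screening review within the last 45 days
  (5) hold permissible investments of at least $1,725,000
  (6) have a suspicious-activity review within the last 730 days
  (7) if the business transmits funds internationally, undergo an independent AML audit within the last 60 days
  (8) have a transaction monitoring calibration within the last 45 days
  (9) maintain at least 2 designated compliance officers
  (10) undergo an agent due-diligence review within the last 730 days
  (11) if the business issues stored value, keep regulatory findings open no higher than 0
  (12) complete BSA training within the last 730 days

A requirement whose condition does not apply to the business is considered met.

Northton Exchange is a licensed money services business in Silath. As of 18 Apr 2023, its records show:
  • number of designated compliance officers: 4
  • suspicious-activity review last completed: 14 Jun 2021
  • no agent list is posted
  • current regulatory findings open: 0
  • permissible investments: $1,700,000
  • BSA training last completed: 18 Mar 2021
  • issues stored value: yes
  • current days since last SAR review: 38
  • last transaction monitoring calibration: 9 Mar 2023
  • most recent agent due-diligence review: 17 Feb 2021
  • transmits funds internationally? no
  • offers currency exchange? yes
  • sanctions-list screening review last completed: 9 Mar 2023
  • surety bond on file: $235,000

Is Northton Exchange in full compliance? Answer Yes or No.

No

1. days since last SAR review 38 > 26 → not met
2. condition 'offers currency exchange' holds; agent list absent → not met
3. surety bond $235,000 < $250,000 → not met
4. sanctions-list screening review 40 days ago vs limit 45 → met
5. permissible investments $1,700,000 < $1,725,000 → not met
6. suspicious-activity review 673 days ago vs limit 730 → met
7. condition 'transmits funds internationally' does not hold → requirement n/a → met
8. transaction monitoring calibration 40 days ago vs limit 45 → met
9. designated compliance officers 4 ≥ 2 → met
10. agent due-diligence review 790 days ago vs limit 730 → not met
11. condition 'issues stored value' holds; regulatory findings open 0 ≤ 0 → met
12. BSA training 761 days ago vs limit 730 → not met
Not met: 1, 2, 3, 5, 10, 12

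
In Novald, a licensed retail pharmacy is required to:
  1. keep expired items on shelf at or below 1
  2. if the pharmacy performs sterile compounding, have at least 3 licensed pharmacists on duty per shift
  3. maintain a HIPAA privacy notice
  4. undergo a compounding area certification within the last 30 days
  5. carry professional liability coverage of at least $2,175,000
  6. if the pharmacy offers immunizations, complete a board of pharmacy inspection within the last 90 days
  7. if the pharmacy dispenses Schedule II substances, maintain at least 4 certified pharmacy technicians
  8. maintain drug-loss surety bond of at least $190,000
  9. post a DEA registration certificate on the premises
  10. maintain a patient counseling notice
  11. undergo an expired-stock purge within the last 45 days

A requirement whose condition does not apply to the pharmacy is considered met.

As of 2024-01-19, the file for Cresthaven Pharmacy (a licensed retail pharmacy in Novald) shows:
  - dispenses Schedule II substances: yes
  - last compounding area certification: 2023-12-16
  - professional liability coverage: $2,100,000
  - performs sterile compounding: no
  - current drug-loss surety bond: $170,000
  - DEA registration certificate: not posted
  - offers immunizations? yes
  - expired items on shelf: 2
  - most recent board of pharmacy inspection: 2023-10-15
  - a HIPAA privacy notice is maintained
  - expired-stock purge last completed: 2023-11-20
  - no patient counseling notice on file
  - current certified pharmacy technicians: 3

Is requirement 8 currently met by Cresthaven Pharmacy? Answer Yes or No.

No

8. drug-loss surety bond $170,000 < $190,000 → not met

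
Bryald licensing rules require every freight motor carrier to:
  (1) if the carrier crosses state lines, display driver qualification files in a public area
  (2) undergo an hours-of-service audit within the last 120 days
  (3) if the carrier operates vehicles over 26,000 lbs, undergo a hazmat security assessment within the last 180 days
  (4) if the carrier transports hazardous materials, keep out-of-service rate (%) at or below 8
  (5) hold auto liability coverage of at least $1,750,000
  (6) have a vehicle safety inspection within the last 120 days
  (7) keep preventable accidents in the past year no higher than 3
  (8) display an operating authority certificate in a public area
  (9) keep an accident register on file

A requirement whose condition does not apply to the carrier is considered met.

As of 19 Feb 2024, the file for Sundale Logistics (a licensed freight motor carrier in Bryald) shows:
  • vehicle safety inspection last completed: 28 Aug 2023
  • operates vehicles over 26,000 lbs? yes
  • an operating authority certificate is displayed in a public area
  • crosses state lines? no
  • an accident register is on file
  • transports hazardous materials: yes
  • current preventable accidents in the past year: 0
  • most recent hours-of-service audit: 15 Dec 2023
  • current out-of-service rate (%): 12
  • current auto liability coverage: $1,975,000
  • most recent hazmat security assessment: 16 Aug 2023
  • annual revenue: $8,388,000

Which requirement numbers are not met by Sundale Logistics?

3, 4, 6

1. condition 'crosses state lines' does not hold → requirement n/a → met
2. hours-of-service audit 66 days ago vs limit 120 → met
3. condition 'operates vehicles over 26,000 lbs' holds; hazmat security assessment 187 days ago vs limit 180 → not met
4. condition 'transports hazardous materials' holds; out-of-service rate (%) 12 > 8 → not met
5. auto liability coverage $1,975,000 ≥ $1,750,000 → met
6. vehicle safety inspection 175 days ago vs limit 120 → not met
7. preventable accidents in the past year 0 ≤ 3 → met
8. operating authority certificate present → met
9. accident register present → met
Not met: 3, 4, 6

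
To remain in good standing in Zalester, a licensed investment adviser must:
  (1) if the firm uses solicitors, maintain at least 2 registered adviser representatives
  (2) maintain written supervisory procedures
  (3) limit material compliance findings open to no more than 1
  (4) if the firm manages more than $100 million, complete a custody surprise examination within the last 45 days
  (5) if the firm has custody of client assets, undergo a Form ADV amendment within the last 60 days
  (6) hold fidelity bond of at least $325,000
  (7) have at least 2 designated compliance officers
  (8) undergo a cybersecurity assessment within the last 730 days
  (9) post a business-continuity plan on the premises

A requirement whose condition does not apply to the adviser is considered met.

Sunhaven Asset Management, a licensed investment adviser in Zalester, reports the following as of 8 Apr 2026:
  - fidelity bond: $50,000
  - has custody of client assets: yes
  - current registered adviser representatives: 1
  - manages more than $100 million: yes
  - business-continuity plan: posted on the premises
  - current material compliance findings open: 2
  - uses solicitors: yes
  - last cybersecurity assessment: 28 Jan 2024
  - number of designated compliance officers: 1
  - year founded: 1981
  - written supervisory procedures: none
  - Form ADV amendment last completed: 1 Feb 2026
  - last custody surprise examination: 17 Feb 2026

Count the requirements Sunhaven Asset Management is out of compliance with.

8

1. condition 'uses solicitors' holds; registered adviser representatives 1 < 2 → not met
2. written supervisory procedures absent → not met
3. material compliance findings open 2 > 1 → not met
4. condition 'manages more than $100 million' holds; custody surprise examination 50 days ago vs limit 45 → not met
5. condition 'has custody of client assets' holds; Form ADV amendment 66 days ago vs limit 60 → not met
6. fidelity bond $50,000 < $325,000 → not met
7. designated compliance officers 1 < 2 → not met
8. cybersecurity assessment 801 days ago vs limit 730 → not met
9. business-continuity plan present → met
Not met: 8 of 9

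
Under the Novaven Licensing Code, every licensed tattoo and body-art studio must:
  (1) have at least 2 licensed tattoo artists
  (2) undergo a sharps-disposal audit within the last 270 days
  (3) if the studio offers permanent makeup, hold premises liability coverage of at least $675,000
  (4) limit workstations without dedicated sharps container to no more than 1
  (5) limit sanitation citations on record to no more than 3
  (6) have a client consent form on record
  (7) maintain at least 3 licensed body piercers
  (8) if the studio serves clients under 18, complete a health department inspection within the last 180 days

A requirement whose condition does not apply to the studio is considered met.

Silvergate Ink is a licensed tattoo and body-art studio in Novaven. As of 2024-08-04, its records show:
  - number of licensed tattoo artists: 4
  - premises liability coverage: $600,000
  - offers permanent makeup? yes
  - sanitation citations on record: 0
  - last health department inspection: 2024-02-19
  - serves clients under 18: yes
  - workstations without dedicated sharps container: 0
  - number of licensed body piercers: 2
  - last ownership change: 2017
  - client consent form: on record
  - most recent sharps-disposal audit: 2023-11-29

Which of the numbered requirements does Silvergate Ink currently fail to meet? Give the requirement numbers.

3, 7

1. licensed tattoo artists 4 ≥ 2 → met
2. sharps-disposal audit 249 days ago vs limit 270 → met
3. condition 'offers permanent makeup' holds; premises liability coverage $600,000 < $675,000 → not met
4. workstations without dedicated sharps container 0 ≤ 1 → met
5. sanitation citations on record 0 ≤ 3 → met
6. client consent form present → met
7. licensed body piercers 2 < 3 → not met
8. condition 'serves clients under 18' holds; health department inspection 167 days ago vs limit 180 → met
Not met: 3, 7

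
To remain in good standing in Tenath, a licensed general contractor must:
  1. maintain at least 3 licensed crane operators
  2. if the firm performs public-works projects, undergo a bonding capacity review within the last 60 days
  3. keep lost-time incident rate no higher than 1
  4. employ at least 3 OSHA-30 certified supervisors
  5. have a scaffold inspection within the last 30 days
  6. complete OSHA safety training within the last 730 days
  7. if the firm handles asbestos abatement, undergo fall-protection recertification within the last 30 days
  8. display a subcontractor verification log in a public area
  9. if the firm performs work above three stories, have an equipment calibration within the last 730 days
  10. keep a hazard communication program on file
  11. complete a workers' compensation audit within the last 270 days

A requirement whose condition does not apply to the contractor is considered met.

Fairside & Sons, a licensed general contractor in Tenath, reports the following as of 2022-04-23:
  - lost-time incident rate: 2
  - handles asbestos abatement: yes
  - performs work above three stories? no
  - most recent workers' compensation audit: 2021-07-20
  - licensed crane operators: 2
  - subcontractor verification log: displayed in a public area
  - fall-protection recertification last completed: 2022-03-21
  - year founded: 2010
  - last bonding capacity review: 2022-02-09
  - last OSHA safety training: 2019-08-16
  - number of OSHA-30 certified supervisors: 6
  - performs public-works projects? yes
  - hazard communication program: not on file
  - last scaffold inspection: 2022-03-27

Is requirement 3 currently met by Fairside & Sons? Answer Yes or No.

3. lost-time incident rate 2 > 1 → not met

No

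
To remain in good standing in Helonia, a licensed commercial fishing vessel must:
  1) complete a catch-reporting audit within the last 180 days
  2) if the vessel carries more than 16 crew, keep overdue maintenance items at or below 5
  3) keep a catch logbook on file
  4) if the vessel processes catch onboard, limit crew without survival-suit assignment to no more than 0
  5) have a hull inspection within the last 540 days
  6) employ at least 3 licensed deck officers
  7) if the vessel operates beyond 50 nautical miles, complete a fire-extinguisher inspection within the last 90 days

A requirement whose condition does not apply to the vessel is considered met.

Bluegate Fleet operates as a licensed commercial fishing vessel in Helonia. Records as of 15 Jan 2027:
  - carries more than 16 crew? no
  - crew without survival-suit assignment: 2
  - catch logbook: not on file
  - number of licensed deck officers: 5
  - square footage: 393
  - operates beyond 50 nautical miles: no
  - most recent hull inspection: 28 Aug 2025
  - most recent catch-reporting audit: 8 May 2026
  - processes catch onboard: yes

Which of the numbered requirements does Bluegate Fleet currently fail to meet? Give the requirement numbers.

1, 3, 4

1. catch-reporting audit 252 days ago vs limit 180 → not met
2. condition 'carries more than 16 crew' does not hold → requirement n/a → met
3. catch logbook absent → not met
4. condition 'processes catch onboard' holds; crew without survival-suit assignment 2 > 0 → not met
5. hull inspection 505 days ago vs limit 540 → met
6. licensed deck officers 5 ≥ 3 → met
7. condition 'operates beyond 50 nautical miles' does not hold → requirement n/a → met
Not met: 1, 3, 4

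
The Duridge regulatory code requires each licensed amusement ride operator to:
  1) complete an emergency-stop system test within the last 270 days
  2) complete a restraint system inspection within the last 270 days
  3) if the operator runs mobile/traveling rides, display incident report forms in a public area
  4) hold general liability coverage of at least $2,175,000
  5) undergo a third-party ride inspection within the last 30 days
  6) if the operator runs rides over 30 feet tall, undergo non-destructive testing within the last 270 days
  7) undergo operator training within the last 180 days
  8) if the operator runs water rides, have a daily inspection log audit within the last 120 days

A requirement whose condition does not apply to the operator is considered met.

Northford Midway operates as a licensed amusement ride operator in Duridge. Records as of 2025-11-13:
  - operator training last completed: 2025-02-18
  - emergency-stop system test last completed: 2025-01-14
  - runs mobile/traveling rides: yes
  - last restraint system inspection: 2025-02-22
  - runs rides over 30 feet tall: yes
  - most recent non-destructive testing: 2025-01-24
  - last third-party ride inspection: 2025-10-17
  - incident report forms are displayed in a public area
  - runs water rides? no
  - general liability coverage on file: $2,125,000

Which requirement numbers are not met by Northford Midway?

1, 4, 6, 7

1. emergency-stop system test 303 days ago vs limit 270 → not met
2. restraint system inspection 264 days ago vs limit 270 → met
3. condition 'runs mobile/traveling rides' holds; incident report forms present → met
4. general liability coverage $2,125,000 < $2,175,000 → not met
5. third-party ride inspection 27 days ago vs limit 30 → met
6. condition 'runs rides over 30 feet tall' holds; non-destructive testing 293 days ago vs limit 270 → not met
7. operator training 268 days ago vs limit 180 → not met
8. condition 'runs water rides' does not hold → requirement n/a → met
Not met: 1, 4, 6, 7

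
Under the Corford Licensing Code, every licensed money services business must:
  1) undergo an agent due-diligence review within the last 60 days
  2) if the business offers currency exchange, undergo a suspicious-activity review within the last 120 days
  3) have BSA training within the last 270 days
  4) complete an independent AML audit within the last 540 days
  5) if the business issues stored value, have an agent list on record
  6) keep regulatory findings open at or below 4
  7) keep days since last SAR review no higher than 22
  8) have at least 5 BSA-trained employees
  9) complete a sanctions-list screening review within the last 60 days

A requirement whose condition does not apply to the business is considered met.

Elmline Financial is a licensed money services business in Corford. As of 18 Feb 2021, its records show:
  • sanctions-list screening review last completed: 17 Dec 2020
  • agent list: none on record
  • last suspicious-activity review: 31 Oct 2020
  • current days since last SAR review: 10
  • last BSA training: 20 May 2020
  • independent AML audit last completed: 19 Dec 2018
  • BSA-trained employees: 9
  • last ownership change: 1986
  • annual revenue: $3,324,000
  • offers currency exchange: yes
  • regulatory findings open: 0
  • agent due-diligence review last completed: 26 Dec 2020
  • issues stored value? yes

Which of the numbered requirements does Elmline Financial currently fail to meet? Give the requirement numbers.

3, 4, 5, 9

1. agent due-diligence review 54 days ago vs limit 60 → met
2. condition 'offers currency exchange' holds; suspicious-activity review 110 days ago vs limit 120 → met
3. BSA training 274 days ago vs limit 270 → not met
4. independent AML audit 792 days ago vs limit 540 → not met
5. condition 'issues stored value' holds; agent list absent → not met
6. regulatory findings open 0 ≤ 4 → met
7. days since last SAR review 10 ≤ 22 → met
8. BSA-trained employees 9 ≥ 5 → met
9. sanctions-list screening review 63 days ago vs limit 60 → not met
Not met: 3, 4, 5, 9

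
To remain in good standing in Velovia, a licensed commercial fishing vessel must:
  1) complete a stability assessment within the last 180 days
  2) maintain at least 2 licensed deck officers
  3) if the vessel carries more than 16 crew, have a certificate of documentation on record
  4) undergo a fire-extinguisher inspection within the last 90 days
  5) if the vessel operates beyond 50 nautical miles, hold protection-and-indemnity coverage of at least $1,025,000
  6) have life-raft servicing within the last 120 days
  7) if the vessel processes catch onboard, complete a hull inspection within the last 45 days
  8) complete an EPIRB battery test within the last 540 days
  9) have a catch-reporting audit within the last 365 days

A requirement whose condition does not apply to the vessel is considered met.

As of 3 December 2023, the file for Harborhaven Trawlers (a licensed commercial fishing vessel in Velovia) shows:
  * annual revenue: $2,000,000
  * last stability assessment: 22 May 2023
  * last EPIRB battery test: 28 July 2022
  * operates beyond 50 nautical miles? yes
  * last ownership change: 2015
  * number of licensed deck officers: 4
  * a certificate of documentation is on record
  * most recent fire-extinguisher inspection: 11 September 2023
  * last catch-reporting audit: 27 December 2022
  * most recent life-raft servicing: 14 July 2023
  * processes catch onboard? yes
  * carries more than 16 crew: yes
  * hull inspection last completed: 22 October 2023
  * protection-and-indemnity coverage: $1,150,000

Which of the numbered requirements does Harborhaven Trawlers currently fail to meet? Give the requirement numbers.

1. stability assessment 195 days ago vs limit 180 → not met
2. licensed deck officers 4 ≥ 2 → met
3. condition 'carries more than 16 crew' holds; certificate of documentation present → met
4. fire-extinguisher inspection 83 days ago vs limit 90 → met
5. condition 'operates beyond 50 nautical miles' holds; protection-and-indemnity coverage $1,150,000 ≥ $1,025,000 → met
6. life-raft servicing 142 days ago vs limit 120 → not met
7. condition 'processes catch onboard' holds; hull inspection 42 days ago vs limit 45 → met
8. EPIRB battery test 493 days ago vs limit 540 → met
9. catch-reporting audit 341 days ago vs limit 365 → met
Not met: 1, 6

1, 6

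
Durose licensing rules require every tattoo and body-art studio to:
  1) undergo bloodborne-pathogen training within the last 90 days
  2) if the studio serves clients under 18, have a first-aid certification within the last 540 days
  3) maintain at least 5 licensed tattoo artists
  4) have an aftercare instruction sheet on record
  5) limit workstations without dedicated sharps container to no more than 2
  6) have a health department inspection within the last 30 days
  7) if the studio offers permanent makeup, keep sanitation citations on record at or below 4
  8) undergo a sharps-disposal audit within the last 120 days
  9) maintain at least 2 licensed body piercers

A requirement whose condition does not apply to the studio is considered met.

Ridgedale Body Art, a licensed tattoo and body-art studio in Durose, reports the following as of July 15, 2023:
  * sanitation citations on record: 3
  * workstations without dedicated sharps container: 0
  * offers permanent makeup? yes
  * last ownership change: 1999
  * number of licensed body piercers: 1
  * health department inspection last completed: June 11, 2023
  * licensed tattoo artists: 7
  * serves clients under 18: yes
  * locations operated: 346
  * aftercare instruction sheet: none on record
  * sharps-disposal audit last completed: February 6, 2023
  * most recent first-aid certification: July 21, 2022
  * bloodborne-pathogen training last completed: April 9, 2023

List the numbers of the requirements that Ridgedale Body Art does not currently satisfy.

1. bloodborne-pathogen training 97 days ago vs limit 90 → not met
2. condition 'serves clients under 18' holds; first-aid certification 359 days ago vs limit 540 → met
3. licensed tattoo artists 7 ≥ 5 → met
4. aftercare instruction sheet absent → not met
5. workstations without dedicated sharps container 0 ≤ 2 → met
6. health department inspection 34 days ago vs limit 30 → not met
7. condition 'offers permanent makeup' holds; sanitation citations on record 3 ≤ 4 → met
8. sharps-disposal audit 159 days ago vs limit 120 → not met
9. licensed body piercers 1 < 2 → not met
Not met: 1, 4, 6, 8, 9

1, 4, 6, 8, 9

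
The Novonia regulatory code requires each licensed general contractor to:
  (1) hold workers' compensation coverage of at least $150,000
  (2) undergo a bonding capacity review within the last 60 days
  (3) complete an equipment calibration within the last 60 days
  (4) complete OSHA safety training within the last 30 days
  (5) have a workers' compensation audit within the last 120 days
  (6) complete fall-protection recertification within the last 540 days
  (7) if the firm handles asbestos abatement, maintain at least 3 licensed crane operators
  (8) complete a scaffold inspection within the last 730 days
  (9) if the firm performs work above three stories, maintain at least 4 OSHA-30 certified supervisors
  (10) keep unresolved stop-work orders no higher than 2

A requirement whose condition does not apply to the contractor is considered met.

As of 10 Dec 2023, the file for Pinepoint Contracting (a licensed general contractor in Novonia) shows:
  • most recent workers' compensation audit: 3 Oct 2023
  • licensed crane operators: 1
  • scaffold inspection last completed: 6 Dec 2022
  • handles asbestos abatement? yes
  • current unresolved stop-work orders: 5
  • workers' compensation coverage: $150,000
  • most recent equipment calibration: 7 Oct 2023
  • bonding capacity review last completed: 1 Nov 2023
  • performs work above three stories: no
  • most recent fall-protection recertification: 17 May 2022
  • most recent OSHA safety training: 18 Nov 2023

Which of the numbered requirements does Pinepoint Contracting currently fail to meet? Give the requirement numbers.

3, 6, 7, 10

1. workers' compensation coverage $150,000 ≥ $150,000 → met
2. bonding capacity review 39 days ago vs limit 60 → met
3. equipment calibration 64 days ago vs limit 60 → not met
4. OSHA safety training 22 days ago vs limit 30 → met
5. workers' compensation audit 68 days ago vs limit 120 → met
6. fall-protection recertification 572 days ago vs limit 540 → not met
7. condition 'handles asbestos abatement' holds; licensed crane operators 1 < 3 → not met
8. scaffold inspection 369 days ago vs limit 730 → met
9. condition 'performs work above three stories' does not hold → requirement n/a → met
10. unresolved stop-work orders 5 > 2 → not met
Not met: 3, 6, 7, 10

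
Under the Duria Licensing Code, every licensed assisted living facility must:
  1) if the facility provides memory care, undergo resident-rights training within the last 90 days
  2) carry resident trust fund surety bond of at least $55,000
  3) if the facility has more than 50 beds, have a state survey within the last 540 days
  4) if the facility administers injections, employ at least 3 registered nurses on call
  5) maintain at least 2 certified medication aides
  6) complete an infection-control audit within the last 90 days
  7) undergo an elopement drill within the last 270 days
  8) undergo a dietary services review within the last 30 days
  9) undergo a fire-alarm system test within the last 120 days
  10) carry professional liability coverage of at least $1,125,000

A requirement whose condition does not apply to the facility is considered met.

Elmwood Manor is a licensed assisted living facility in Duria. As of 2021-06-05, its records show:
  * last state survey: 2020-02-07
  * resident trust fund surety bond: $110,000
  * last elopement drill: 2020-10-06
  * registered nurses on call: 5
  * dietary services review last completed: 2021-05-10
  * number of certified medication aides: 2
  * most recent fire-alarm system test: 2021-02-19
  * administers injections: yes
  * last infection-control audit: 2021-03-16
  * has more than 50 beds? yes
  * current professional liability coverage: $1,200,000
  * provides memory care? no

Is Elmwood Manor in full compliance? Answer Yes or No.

1. condition 'provides memory care' does not hold → requirement n/a → met
2. resident trust fund surety bond $110,000 ≥ $55,000 → met
3. condition 'has more than 50 beds' holds; state survey 484 days ago vs limit 540 → met
4. condition 'administers injections' holds; registered nurses on call 5 ≥ 3 → met
5. certified medication aides 2 ≥ 2 → met
6. infection-control audit 81 days ago vs limit 90 → met
7. elopement drill 242 days ago vs limit 270 → met
8. dietary services review 26 days ago vs limit 30 → met
9. fire-alarm system test 106 days ago vs limit 120 → met
10. professional liability coverage $1,200,000 ≥ $1,125,000 → met
All met.

Yes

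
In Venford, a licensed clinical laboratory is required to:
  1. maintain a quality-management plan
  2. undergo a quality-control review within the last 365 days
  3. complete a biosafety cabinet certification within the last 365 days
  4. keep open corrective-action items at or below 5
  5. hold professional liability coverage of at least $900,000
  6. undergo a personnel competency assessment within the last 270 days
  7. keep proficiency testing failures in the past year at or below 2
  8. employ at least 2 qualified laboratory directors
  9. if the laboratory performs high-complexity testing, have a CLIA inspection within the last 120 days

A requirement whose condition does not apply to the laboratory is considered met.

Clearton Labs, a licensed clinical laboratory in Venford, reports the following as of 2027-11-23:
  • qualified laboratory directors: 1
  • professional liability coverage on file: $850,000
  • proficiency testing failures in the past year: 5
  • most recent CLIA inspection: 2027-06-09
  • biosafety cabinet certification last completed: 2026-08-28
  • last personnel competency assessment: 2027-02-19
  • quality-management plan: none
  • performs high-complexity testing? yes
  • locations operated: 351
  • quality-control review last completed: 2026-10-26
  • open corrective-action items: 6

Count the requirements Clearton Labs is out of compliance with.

9

1. quality-management plan absent → not met
2. quality-control review 393 days ago vs limit 365 → not met
3. biosafety cabinet certification 452 days ago vs limit 365 → not met
4. open corrective-action items 6 > 5 → not met
5. professional liability coverage $850,000 < $900,000 → not met
6. personnel competency assessment 277 days ago vs limit 270 → not met
7. proficiency testing failures in the past year 5 > 2 → not met
8. qualified laboratory directors 1 < 2 → not met
9. condition 'performs high-complexity testing' holds; CLIA inspection 167 days ago vs limit 120 → not met
Not met: 9 of 9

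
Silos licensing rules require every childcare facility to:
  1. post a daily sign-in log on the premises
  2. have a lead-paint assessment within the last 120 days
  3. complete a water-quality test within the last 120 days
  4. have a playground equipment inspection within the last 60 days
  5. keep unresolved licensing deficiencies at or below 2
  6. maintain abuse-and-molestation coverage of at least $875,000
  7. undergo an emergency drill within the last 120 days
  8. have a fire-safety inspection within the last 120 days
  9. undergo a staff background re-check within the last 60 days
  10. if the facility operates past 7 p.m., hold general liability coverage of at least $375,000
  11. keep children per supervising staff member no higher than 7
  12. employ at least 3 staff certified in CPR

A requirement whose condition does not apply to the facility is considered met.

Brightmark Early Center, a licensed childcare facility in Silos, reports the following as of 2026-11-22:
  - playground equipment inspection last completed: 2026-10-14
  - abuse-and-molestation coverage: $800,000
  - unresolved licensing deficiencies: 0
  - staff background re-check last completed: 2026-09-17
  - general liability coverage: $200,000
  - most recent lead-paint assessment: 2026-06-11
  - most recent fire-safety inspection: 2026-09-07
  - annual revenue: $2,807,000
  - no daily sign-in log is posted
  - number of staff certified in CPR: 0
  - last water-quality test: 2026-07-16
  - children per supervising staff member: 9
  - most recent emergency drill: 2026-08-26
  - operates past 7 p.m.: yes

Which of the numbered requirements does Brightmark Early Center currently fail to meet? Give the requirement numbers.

1, 2, 3, 6, 9, 10, 11, 12

1. daily sign-in log absent → not met
2. lead-paint assessment 164 days ago vs limit 120 → not met
3. water-quality test 129 days ago vs limit 120 → not met
4. playground equipment inspection 39 days ago vs limit 60 → met
5. unresolved licensing deficiencies 0 ≤ 2 → met
6. abuse-and-molestation coverage $800,000 < $875,000 → not met
7. emergency drill 88 days ago vs limit 120 → met
8. fire-safety inspection 76 days ago vs limit 120 → met
9. staff background re-check 66 days ago vs limit 60 → not met
10. condition 'operates past 7 p.m.' holds; general liability coverage $200,000 < $375,000 → not met
11. children per supervising staff member 9 > 7 → not met
12. staff certified in CPR 0 < 3 → not met
Not met: 1, 2, 3, 6, 9, 10, 11, 12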